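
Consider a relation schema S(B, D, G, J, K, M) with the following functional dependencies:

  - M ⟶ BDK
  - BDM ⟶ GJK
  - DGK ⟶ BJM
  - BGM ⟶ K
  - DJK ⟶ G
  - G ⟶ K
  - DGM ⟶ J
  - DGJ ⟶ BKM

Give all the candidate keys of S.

M, DG, DJK

{M}⁺: M→BDK adds B, D, K; BDM→GJK adds G, J → {B, D, G, J, K, M}.
{D, G}⁺: G→K adds K; DGK→BJM adds B, J, M → {B, D, G, J, K, M}. Minimal: {G}⁺ = {G, K}; {D}⁺ = {D} — none reach the full schema.
{D, J, K}⁺: DJK→G adds G; DGJ→BKM adds B, M → {B, D, G, J, K, M}. Minimal: {J, K}⁺ = {J, K}; {D, K}⁺ = {D, K}; {D, J}⁺ = {D, J} — none reach the full schema.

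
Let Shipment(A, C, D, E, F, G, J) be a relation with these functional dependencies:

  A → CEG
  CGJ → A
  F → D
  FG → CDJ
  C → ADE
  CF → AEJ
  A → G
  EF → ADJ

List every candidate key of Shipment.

{A, F}, {C, F}, {E, F}, {F, G}

{A, F}⁺: A→CEG adds C, E, G; F→D adds D; FG→CDJ adds J → {A, C, D, E, F, G, J}. Minimal: {F}⁺ = {D, F}; {A}⁺ = {A, C, D, E, G} — none reach the full schema.
{C, F}⁺: F→D adds D; C→ADE adds A, E; CF→AEJ adds J; A→G adds G → {A, C, D, E, F, G, J}. Minimal: {F}⁺ = {D, F}; {C}⁺ = {A, C, D, E, G} — none reach the full schema.
{E, F}⁺: F→D adds D; EF→ADJ adds A, J; A→CEG adds C, G → {A, C, D, E, F, G, J}. Minimal: {F}⁺ = {D, F}; {E}⁺ = {E} — none reach the full schema.
{F, G}⁺: F→D adds D; FG→CDJ adds C, J; C→ADE adds A, E → {A, C, D, E, F, G, J}. Minimal: {G}⁺ = {G}; {F}⁺ = {D, F} — none reach the full schema.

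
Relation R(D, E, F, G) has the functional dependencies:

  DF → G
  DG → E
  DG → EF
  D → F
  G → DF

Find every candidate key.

{D}, {G}

{D}⁺: D→F adds F; DF→G adds G; DG→E adds E → {D, E, F, G}.
{G}⁺: G→DF adds D, F; DG→E adds E → {D, E, F, G}.
Any other superkey contains one of these as a subset, so there are no further candidate keys.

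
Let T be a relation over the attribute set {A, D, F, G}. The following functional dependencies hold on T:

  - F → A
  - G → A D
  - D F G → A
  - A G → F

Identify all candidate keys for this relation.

Attribute G never appears on the right-hand side of any dependency, so G must belong to every candidate key.
{G}⁺ = {A, D, F, G}, which is all of the schema, so {G} is the only candidate key.

G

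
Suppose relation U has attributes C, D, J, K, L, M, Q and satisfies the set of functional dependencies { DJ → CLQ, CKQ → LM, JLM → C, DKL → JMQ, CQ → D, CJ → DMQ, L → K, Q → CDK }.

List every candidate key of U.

{Q}⁺: Q→CDK adds C, D, K; CKQ→LM adds L, M; DKL→JMQ adds J → {C, D, J, K, L, M, Q}.
{C, J}⁺: CJ→DMQ adds D, M, Q; Q→CDK adds K; DJ→CLQ adds L → {C, D, J, K, L, M, Q}.
{D, J}⁺: DJ→CLQ adds C, L, Q; CJ→DMQ adds M; L→K adds K → {C, D, J, K, L, M, Q}.
{D, L}⁺: L→K adds K; DKL→JMQ adds J, M, Q; Q→CDK adds C → {C, D, J, K, L, M, Q}.
{J, L, M}⁺: JLM→C adds C; CJ→DMQ adds D, Q; L→K adds K → {C, D, J, K, L, M, Q}.
Any other superkey contains one of these as a subset, so there are no further candidate keys.

(Q); (C, J); (D, J); (D, L); (J, L, M)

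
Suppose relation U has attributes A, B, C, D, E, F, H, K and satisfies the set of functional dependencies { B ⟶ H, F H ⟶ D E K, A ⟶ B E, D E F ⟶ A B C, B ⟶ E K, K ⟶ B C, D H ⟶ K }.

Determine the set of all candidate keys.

Attribute F never appears on the right-hand side of any dependency, so F must belong to every candidate key.
{F}⁺ = {F}, which is not all of the schema, so we must add further attributes.
{A, F}⁺: A→BE adds B, E; B→EK adds K; K→BC adds C; B→H adds H; FH→DEK adds D → {A, B, C, D, E, F, H, K}. Minimal: {F}⁺ = {F}; {A}⁺ = {A, B, C, E, H, K} — none reach the full schema.
{B, F}⁺: B→H adds H; FH→DEK adds D, E, K; DEF→ABC adds A, C → {A, B, C, D, E, F, H, K}. Minimal: {F}⁺ = {F}; {B}⁺ = {B, C, E, H, K} — none reach the full schema.
{F, H}⁺: FH→DEK adds D, E, K; DEF→ABC adds A, B, C → {A, B, C, D, E, F, H, K}. Minimal: {H}⁺ = {H}; {F}⁺ = {F} — none reach the full schema.
{F, K}⁺: K→BC adds B, C; B→H adds H; FH→DEK adds D, E; DEF→ABC adds A → {A, B, C, D, E, F, H, K}. Minimal: {K}⁺ = {B, C, E, H, K}; {F}⁺ = {F} — none reach the full schema.
{D, E, F}⁺: DEF→ABC adds A, B, C; B→EK adds K; B→H adds H → {A, B, C, D, E, F, H, K}. Minimal: {E, F}⁺ = {E, F}; {D, F}⁺ = {D, F}; {D, E}⁺ = {D, E} — none reach the full schema.

(A, F); (B, F); (F, H); (F, K); (D, E, F)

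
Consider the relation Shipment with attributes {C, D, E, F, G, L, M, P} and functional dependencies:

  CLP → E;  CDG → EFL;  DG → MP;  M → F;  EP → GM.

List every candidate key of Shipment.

(C, D, G); (C, D, E, P); (C, D, L, P)

Attributes C, D never appear on any right-hand side, so every candidate key must contain {C, D}.
{C, D}⁺ = {C, D}, which is not all of the schema, so we must add further attributes.
{C, D, G}⁺: CDG→EFL adds E, F, L; DG→MP adds M, P → {C, D, E, F, G, L, M, P}. Minimal: {D, G}⁺ = {D, F, G, M, P}; {C, G}⁺ = {C, G}; {C, D}⁺ = {C, D} — none reach the full schema.
{C, D, E, P}⁺: EP→GM adds G, M; CDG→EFL adds F, L → {C, D, E, F, G, L, M, P}. Minimal: {D, E, P}⁺ = {D, E, F, G, M, P}; {C, E, P}⁺ = {C, E, F, G, M, P}; {C, D, P}⁺ = {C, D, P}; … — none reach the full schema.
{C, D, L, P}⁺: CLP→E adds E; EP→GM adds G, M; CDG→EFL adds F → {C, D, E, F, G, L, M, P}. Minimal: {D, L, P}⁺ = {D, L, P}; {C, L, P}⁺ = {C, E, F, G, L, M, P}; {C, D, P}⁺ = {C, D, P}; … — none reach the full schema.
Any other superkey contains one of these as a subset, so there are no further candidate keys.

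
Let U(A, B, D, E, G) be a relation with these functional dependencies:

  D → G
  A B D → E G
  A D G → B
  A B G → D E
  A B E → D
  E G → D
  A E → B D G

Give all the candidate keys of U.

{A, D}; {A, E}; {A, B, G}

{A, D}⁺: D→G adds G; ADG→B adds B; ABG→DE adds E → {A, B, D, E, G}. Minimal: {D}⁺ = {D, G}; {A}⁺ = {A} — none reach the full schema.
{A, E}⁺: AE→BDG adds B, D, G → {A, B, D, E, G}. Minimal: {E}⁺ = {E}; {A}⁺ = {A} — none reach the full schema.
{A, B, G}⁺: ABG→DE adds D, E → {A, B, D, E, G}. Minimal: {B, G}⁺ = {B, G}; {A, G}⁺ = {A, G}; {A, B}⁺ = {A, B} — none reach the full schema.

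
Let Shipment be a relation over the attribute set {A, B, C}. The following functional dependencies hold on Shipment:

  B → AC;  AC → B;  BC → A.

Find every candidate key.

(B); (A, C)

{B}⁺: B→AC adds A, C → {A, B, C}.
{A, C}⁺: AC→B adds B → {A, B, C}.
Any other superkey contains one of these as a subset, so there are no further candidate keys.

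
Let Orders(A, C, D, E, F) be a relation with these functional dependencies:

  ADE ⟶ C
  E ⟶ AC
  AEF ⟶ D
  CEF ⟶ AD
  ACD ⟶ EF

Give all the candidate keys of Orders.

{D, E}; {E, F}; {A, C, D}

{D, E}⁺: E→AC adds A, C; ACD→EF adds F → {A, C, D, E, F}. Minimal: {E}⁺ = {A, C, E}; {D}⁺ = {D} — none reach the full schema.
{E, F}⁺: E→AC adds A, C; AEF→D adds D → {A, C, D, E, F}. Minimal: {F}⁺ = {F}; {E}⁺ = {A, C, E} — none reach the full schema.
{A, C, D}⁺: ACD→EF adds E, F → {A, C, D, E, F}. Minimal: {C, D}⁺ = {C, D}; {A, D}⁺ = {A, D}; {A, C}⁺ = {A, C} — none reach the full schema.
Any other superkey contains one of these as a subset, so there are no further candidate keys.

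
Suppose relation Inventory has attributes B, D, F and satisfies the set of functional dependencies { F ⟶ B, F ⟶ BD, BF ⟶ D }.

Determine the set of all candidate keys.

Attribute F never appears on the right-hand side of any dependency, so F must belong to every candidate key.
{F}⁺ = {B, D, F}, which is all of the schema, so {F} is the only candidate key.

{F}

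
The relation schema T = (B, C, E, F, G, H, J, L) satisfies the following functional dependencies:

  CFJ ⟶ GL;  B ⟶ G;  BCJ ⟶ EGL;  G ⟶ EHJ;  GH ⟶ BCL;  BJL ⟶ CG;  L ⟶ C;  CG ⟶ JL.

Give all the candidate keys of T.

Attribute F never appears on the right-hand side of any dependency, so F must belong to every candidate key.
{F}⁺ = {F}, which is not all of the schema, so we must add further attributes.
{B, F}⁺: B→G adds G; G→EHJ adds E, H, J; GH→BCL adds C, L → {B, C, E, F, G, H, J, L}. Minimal: {F}⁺ = {F}; {B}⁺ = {B, C, E, G, H, J, L} — none reach the full schema.
{F, G}⁺: G→EHJ adds E, H, J; GH→BCL adds B, C, L → {B, C, E, F, G, H, J, L}. Minimal: {G}⁺ = {B, C, E, G, H, J, L}; {F}⁺ = {F} — none reach the full schema.
{C, F, J}⁺: CFJ→GL adds G, L; G→EHJ adds E, H; GH→BCL adds B → {B, C, E, F, G, H, J, L}. Minimal: {F, J}⁺ = {F, J}; {C, J}⁺ = {C, J}; {C, F}⁺ = {C, F} — none reach the full schema.
{F, J, L}⁺: L→C adds C; CFJ→GL adds G; G→EHJ adds E, H; GH→BCL adds B → {B, C, E, F, G, H, J, L}. Minimal: {J, L}⁺ = {C, J, L}; {F, L}⁺ = {C, F, L}; {F, J}⁺ = {F, J} — none reach the full schema.

{B, F}, {F, G}, {C, F, J}, {F, J, L}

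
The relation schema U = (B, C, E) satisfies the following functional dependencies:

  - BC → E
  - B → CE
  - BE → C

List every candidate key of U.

(B)

Attribute B never appears on the right-hand side of any dependency, so B must belong to every candidate key.
{B}⁺ = {B, C, E}, which is all of the schema, so {B} is the only candidate key.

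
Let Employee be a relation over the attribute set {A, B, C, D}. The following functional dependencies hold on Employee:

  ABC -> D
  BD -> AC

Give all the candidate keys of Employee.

{B, D}, {A, B, C}

Attribute B never appears on the right-hand side of any dependency, so B must belong to every candidate key.
{B}⁺ = {B}, which is not all of the schema, so we must add further attributes.
{B, D}⁺: BD→AC adds A, C → {A, B, C, D}. Minimal: {D}⁺ = {D}; {B}⁺ = {B} — none reach the full schema.
{A, B, C}⁺: ABC→D adds D → {A, B, C, D}. Minimal: {B, C}⁺ = {B, C}; {A, C}⁺ = {A, C}; {A, B}⁺ = {A, B} — none reach the full schema.
Any other superkey contains one of these as a subset, so there are no further candidate keys.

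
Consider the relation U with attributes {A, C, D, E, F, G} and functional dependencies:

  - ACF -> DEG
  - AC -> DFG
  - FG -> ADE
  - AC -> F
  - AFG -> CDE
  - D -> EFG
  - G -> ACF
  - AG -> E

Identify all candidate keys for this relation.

{D}, {G}, {A, C}

{D}⁺: D→EFG adds E, F, G; G→ACF adds A, C → {A, C, D, E, F, G}.
{G}⁺: G→ACF adds A, C, F; AG→E adds E; ACF→DEG adds D → {A, C, D, E, F, G}.
{A, C}⁺: AC→DFG adds D, F, G; FG→ADE adds E → {A, C, D, E, F, G}. Minimal: {C}⁺ = {C}; {A}⁺ = {A} — none reach the full schema.
Any other superkey contains one of these as a subset, so there are no further candidate keys.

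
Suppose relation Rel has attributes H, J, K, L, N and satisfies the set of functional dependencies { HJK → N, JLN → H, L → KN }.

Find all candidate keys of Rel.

JL

Attributes J, L never appear on any right-hand side, so every candidate key must contain {J, L}.
{J, L}⁺ = {H, J, K, L, N}, which is all of the schema, so {J, L} is the only candidate key.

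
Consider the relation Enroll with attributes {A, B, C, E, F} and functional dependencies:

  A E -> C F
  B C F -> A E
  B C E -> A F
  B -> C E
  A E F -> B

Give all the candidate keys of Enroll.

{B}⁺: B→CE adds C, E; BCE→AF adds A, F → {A, B, C, E, F}.
{A, E}⁺: AE→CF adds C, F; AEF→B adds B → {A, B, C, E, F}. Minimal: {E}⁺ = {E}; {A}⁺ = {A} — none reach the full schema.
Any other superkey contains one of these as a subset, so there are no further candidate keys.

B, AE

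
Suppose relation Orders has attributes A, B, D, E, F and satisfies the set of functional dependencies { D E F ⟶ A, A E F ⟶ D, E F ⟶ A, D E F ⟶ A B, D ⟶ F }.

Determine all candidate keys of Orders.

{D, E}, {E, F}

Attribute E never appears on the right-hand side of any dependency, so E must belong to every candidate key.
{E}⁺ = {E}, which is not all of the schema, so we must add further attributes.
{D, E}⁺: D→F adds F; DEF→A adds A; DEF→AB adds B → {A, B, D, E, F}. Minimal: {E}⁺ = {E}; {D}⁺ = {D, F} — none reach the full schema.
{E, F}⁺: EF→A adds A; AEF→D adds D; DEF→AB adds B → {A, B, D, E, F}. Minimal: {F}⁺ = {F}; {E}⁺ = {E} — none reach the full schema.
Any other superkey contains one of these as a subset, so there are no further candidate keys.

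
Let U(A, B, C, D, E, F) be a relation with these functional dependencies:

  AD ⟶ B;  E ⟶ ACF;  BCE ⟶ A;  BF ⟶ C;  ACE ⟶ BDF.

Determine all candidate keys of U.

{E}

{E}⁺: E→ACF adds A, C, F; ACE→BDF adds B, D → {A, B, C, D, E, F}.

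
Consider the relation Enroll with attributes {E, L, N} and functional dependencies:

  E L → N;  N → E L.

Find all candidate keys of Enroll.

{N}⁺: N→EL adds E, L → {E, L, N}.
{E, L}⁺: EL→N adds N → {E, L, N}. Minimal: {L}⁺ = {L}; {E}⁺ = {E} — none reach the full schema.

(N), (E, L)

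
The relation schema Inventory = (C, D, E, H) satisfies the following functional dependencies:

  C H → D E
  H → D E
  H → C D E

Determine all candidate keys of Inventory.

H

Attribute H never appears on the right-hand side of any dependency, so H must belong to every candidate key.
{H}⁺ = {C, D, E, H}, which is all of the schema, so {H} is the only candidate key.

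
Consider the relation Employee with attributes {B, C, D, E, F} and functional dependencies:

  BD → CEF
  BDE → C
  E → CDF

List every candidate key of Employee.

{B, D}, {B, E}

Attribute B never appears on the right-hand side of any dependency, so B must belong to every candidate key.
{B}⁺ = {B}, which is not all of the schema, so we must add further attributes.
{B, D}⁺: BD→CEF adds C, E, F → {B, C, D, E, F}.
{B, E}⁺: E→CDF adds C, D, F → {B, C, D, E, F}.
Any other superkey contains one of these as a subset, so there are no further candidate keys.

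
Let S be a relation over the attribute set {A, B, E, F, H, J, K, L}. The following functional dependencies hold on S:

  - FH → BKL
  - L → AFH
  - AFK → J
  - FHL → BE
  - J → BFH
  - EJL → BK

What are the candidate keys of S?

{J}⁺: J→BFH adds B, F, H; FH→BKL adds K, L; L→AFH adds A; FHL→BE adds E → {A, B, E, F, H, J, K, L}.
{L}⁺: L→AFH adds A, F, H; FHL→BE adds B, E; FH→BKL adds K; AFK→J adds J → {A, B, E, F, H, J, K, L}.
{F, H}⁺: FH→BKL adds B, K, L; L→AFH adds A; AFK→J adds J; FHL→BE adds E → {A, B, E, F, H, J, K, L}. Minimal: {H}⁺ = {H}; {F}⁺ = {F} — none reach the full schema.
{A, F, K}⁺: AFK→J adds J; J→BFH adds B, H; FH→BKL adds L; FHL→BE adds E → {A, B, E, F, H, J, K, L}. Minimal: {F, K}⁺ = {F, K}; {A, K}⁺ = {A, K}; {A, F}⁺ = {A, F} — none reach the full schema.

J, L, FH, AFK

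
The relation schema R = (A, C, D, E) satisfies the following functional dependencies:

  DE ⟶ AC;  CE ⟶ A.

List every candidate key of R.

Attributes D, E never appear on any right-hand side, so every candidate key must contain {D, E}.
{D, E}⁺ = {A, C, D, E}, which is all of the schema, so {D, E} is the only candidate key.

DE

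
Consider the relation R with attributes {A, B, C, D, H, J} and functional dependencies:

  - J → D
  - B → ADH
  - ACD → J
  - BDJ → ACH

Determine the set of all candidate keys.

{B, C}⁺: B→ADH adds A, D, H; ACD→J adds J → {A, B, C, D, H, J}. Minimal: {C}⁺ = {C}; {B}⁺ = {A, B, D, H} — none reach the full schema.
{B, J}⁺: J→D adds D; B→ADH adds A, H; BDJ→ACH adds C → {A, B, C, D, H, J}. Minimal: {J}⁺ = {D, J}; {B}⁺ = {A, B, D, H} — none reach the full schema.
Any other superkey contains one of these as a subset, so there are no further candidate keys.

(B, C), (B, J)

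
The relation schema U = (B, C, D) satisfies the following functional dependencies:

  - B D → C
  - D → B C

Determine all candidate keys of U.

{D}

Attribute D never appears on the right-hand side of any dependency, so D must belong to every candidate key.
{D}⁺ = {B, C, D}, which is all of the schema, so {D} is the only candidate key.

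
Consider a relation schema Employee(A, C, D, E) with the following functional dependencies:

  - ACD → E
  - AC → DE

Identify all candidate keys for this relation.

Attributes A, C never appear on any right-hand side, so every candidate key must contain {A, C}.
{A, C}⁺ = {A, C, D, E}, which is all of the schema, so {A, C} is the only candidate key.

AC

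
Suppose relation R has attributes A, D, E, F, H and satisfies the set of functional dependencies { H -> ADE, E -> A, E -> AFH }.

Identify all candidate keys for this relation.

{E}, {H}

{E}⁺: E→A adds A; E→AFH adds F, H; H→ADE adds D → {A, D, E, F, H}.
{H}⁺: H→ADE adds A, D, E; E→AFH adds F → {A, D, E, F, H}.
Any other superkey contains one of these as a subset, so there are no further candidate keys.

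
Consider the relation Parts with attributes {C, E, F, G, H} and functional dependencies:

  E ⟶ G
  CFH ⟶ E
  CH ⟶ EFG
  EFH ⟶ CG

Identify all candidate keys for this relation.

(C, H); (E, F, H)

Attribute H never appears on the right-hand side of any dependency, so H must belong to every candidate key.
{H}⁺ = {H}, which is not all of the schema, so we must add further attributes.
{C, H}⁺: CH→EFG adds E, F, G → {C, E, F, G, H}. Minimal: {H}⁺ = {H}; {C}⁺ = {C} — none reach the full schema.
{E, F, H}⁺: E→G adds G; EFH→CG adds C → {C, E, F, G, H}. Minimal: {F, H}⁺ = {F, H}; {E, H}⁺ = {E, G, H}; {E, F}⁺ = {E, F, G} — none reach the full schema.
Any other superkey contains one of these as a subset, so there are no further candidate keys.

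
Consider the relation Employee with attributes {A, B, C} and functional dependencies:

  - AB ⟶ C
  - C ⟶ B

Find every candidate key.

{A, B}⁺: AB→C adds C → {A, B, C}.
{A, C}⁺: C→B adds B → {A, B, C}.
Any other superkey contains one of these as a subset, so there are no further candidate keys.

AB, AC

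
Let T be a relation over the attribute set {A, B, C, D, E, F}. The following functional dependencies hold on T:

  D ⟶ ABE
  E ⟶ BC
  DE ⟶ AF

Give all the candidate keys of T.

{D}⁺: D→ABE adds A, B, E; E→BC adds C; DE→AF adds F → {A, B, C, D, E, F}.

{D}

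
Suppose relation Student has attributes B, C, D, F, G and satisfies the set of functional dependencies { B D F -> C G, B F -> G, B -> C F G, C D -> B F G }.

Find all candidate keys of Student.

Attribute D never appears on the right-hand side of any dependency, so D must belong to every candidate key.
{D}⁺ = {D}, which is not all of the schema, so we must add further attributes.
{B, D}⁺: B→CFG adds C, F, G → {B, C, D, F, G}. Minimal: {D}⁺ = {D}; {B}⁺ = {B, C, F, G} — none reach the full schema.
{C, D}⁺: CD→BFG adds B, F, G → {B, C, D, F, G}. Minimal: {D}⁺ = {D}; {C}⁺ = {C} — none reach the full schema.
Any other superkey contains one of these as a subset, so there are no further candidate keys.

(B, D), (C, D)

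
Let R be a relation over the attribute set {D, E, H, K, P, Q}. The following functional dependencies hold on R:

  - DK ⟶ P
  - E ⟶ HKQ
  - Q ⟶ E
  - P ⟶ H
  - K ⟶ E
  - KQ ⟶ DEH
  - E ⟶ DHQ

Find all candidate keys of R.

{E}⁺: E→HKQ adds H, K, Q; KQ→DEH adds D; DK→P adds P → {D, E, H, K, P, Q}.
{K}⁺: K→E adds E; E→DHQ adds D, H, Q; DK→P adds P → {D, E, H, K, P, Q}.
{Q}⁺: Q→E adds E; E→DHQ adds D, H; E→HKQ adds K; DK→P adds P → {D, E, H, K, P, Q}.
Any other superkey contains one of these as a subset, so there are no further candidate keys.

{E}; {K}; {Q}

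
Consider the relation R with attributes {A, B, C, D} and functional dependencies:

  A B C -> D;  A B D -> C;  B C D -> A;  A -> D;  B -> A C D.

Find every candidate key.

(B)

{B}⁺: B→ACD adds A, C, D → {A, B, C, D}.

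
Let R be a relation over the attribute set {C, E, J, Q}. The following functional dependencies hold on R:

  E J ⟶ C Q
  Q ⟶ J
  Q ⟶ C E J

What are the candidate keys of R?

{Q}⁺: Q→J adds J; Q→CEJ adds C, E → {C, E, J, Q}.
{E, J}⁺: EJ→CQ adds C, Q → {C, E, J, Q}. Minimal: {J}⁺ = {J}; {E}⁺ = {E} — none reach the full schema.

Q; EJ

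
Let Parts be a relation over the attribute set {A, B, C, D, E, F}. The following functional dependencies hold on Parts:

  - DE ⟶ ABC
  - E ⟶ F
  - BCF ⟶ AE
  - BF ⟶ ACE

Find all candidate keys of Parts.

Attribute D never appears on the right-hand side of any dependency, so D must belong to every candidate key.
{D}⁺ = {D}, which is not all of the schema, so we must add further attributes.
{D, E}⁺: DE→ABC adds A, B, C; E→F adds F → {A, B, C, D, E, F}. Minimal: {E}⁺ = {E, F}; {D}⁺ = {D} — none reach the full schema.
{B, D, F}⁺: BF→ACE adds A, C, E → {A, B, C, D, E, F}. Minimal: {D, F}⁺ = {D, F}; {B, F}⁺ = {A, B, C, E, F}; {B, D}⁺ = {B, D} — none reach the full schema.

{D, E}; {B, D, F}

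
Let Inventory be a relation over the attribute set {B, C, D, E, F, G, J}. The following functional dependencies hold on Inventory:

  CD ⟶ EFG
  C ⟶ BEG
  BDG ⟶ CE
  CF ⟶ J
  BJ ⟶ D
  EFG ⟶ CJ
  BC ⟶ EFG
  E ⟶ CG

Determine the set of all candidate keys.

{C}; {E}; {B, D, G}; {B, G, J}

{C}⁺: C→BEG adds B, E, G; BC→EFG adds F; CF→J adds J; BJ→D adds D → {B, C, D, E, F, G, J}.
{E}⁺: E→CG adds C, G; C→BEG adds B; BC→EFG adds F; CF→J adds J; BJ→D adds D → {B, C, D, E, F, G, J}.
{B, D, G}⁺: BDG→CE adds C, E; BC→EFG adds F; CF→J adds J → {B, C, D, E, F, G, J}. Minimal: {D, G}⁺ = {D, G}; {B, G}⁺ = {B, G}; {B, D}⁺ = {B, D} — none reach the full schema.
{B, G, J}⁺: BJ→D adds D; BDG→CE adds C, E; BC→EFG adds F → {B, C, D, E, F, G, J}. Minimal: {G, J}⁺ = {G, J}; {B, J}⁺ = {B, D, J}; {B, G}⁺ = {B, G} — none reach the full schema.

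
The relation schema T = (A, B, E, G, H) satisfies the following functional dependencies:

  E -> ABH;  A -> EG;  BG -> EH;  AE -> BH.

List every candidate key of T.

{A}⁺: A→EG adds E, G; AE→BH adds B, H → {A, B, E, G, H}.
{E}⁺: E→ABH adds A, B, H; A→EG adds G → {A, B, E, G, H}.
{B, G}⁺: BG→EH adds E, H; E→ABH adds A → {A, B, E, G, H}. Minimal: {G}⁺ = {G}; {B}⁺ = {B} — none reach the full schema.

A, E, BG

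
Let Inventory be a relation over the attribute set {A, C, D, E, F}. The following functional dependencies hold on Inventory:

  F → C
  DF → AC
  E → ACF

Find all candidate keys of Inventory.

Attributes D, E never appear on any right-hand side, so every candidate key must contain {D, E}.
{D, E}⁺ = {A, C, D, E, F}, which is all of the schema, so {D, E} is the only candidate key.

{D, E}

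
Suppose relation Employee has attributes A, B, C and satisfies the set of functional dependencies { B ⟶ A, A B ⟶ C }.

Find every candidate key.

B

Attribute B never appears on the right-hand side of any dependency, so B must belong to every candidate key.
{B}⁺ = {A, B, C}, which is all of the schema, so {B} is the only candidate key.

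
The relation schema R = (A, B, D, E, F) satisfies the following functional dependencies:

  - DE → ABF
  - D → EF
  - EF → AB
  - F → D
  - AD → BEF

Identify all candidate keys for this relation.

{D}⁺: D→EF adds E, F; EF→AB adds A, B → {A, B, D, E, F}.
{F}⁺: F→D adds D; D→EF adds E; EF→AB adds A, B → {A, B, D, E, F}.
Any other superkey contains one of these as a subset, so there are no further candidate keys.

{D}; {F}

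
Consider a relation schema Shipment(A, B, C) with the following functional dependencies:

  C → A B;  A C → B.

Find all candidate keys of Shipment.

{C}

Attribute C never appears on the right-hand side of any dependency, so C must belong to every candidate key.
{C}⁺ = {A, B, C}, which is all of the schema, so {C} is the only candidate key.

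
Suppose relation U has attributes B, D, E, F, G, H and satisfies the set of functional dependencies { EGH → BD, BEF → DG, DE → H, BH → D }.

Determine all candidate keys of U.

Attributes E, F never appear on any right-hand side, so every candidate key must contain {E, F}.
{E, F}⁺ = {E, F}, which is not all of the schema, so we must add further attributes.
{B, E, F}⁺: BEF→DG adds D, G; DE→H adds H → {B, D, E, F, G, H}. Minimal: {E, F}⁺ = {E, F}; {B, F}⁺ = {B, F}; {B, E}⁺ = {B, E} — none reach the full schema.
{D, E, F, G}⁺: DE→H adds H; EGH→BD adds B → {B, D, E, F, G, H}. Minimal: {E, F, G}⁺ = {E, F, G}; {D, F, G}⁺ = {D, F, G}; {D, E, G}⁺ = {B, D, E, G, H}; … — none reach the full schema.
{E, F, G, H}⁺: EGH→BD adds B, D → {B, D, E, F, G, H}. Minimal: {F, G, H}⁺ = {F, G, H}; {E, G, H}⁺ = {B, D, E, G, H}; {E, F, H}⁺ = {E, F, H}; … — none reach the full schema.
Any other superkey contains one of these as a subset, so there are no further candidate keys.

{B, E, F}, {D, E, F, G}, {E, F, G, H}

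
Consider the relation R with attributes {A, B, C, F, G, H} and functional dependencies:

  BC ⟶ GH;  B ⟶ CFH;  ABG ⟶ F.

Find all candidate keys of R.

(A, B)

Attributes A, B never appear on any right-hand side, so every candidate key must contain {A, B}.
{A, B}⁺ = {A, B, C, F, G, H}, which is all of the schema, so {A, B} is the only candidate key.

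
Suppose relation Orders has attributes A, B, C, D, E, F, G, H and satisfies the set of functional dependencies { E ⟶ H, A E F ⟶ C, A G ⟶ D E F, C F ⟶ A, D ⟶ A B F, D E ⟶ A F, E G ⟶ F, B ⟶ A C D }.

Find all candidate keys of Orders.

Attribute G never appears on the right-hand side of any dependency, so G must belong to every candidate key.
{G}⁺ = {G}, which is not all of the schema, so we must add further attributes.
{A, G}⁺: AG→DEF adds D, E, F; D→ABF adds B; B→ACD adds C; E→H adds H → {A, B, C, D, E, F, G, H}. Minimal: {G}⁺ = {G}; {A}⁺ = {A} — none reach the full schema.
{B, G}⁺: B→ACD adds A, C, D; AG→DEF adds E, F; E→H adds H → {A, B, C, D, E, F, G, H}. Minimal: {G}⁺ = {G}; {B}⁺ = {A, B, C, D, F} — none reach the full schema.
{D, G}⁺: D→ABF adds A, B, F; B→ACD adds C; AG→DEF adds E; E→H adds H → {A, B, C, D, E, F, G, H}. Minimal: {G}⁺ = {G}; {D}⁺ = {A, B, C, D, F} — none reach the full schema.
{C, E, G}⁺: E→H adds H; EG→F adds F; CF→A adds A; AG→DEF adds D; D→ABF adds B → {A, B, C, D, E, F, G, H}. Minimal: {E, G}⁺ = {E, F, G, H}; {C, G}⁺ = {C, G}; {C, E}⁺ = {C, E, H} — none reach the full schema.
{C, F, G}⁺: CF→A adds A; AG→DEF adds D, E; D→ABF adds B; E→H adds H → {A, B, C, D, E, F, G, H}. Minimal: {F, G}⁺ = {F, G}; {C, G}⁺ = {C, G}; {C, F}⁺ = {A, C, F} — none reach the full schema.
Any other superkey contains one of these as a subset, so there are no further candidate keys.

AG, BG, DG, CEG, CFG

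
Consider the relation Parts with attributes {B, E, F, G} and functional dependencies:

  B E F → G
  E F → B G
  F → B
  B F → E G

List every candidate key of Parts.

Attribute F never appears on the right-hand side of any dependency, so F must belong to every candidate key.
{F}⁺ = {B, E, F, G}, which is all of the schema, so {F} is the only candidate key.

F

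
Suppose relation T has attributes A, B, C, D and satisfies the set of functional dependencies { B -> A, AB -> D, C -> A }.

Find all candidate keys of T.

{B, C}⁺: B→A adds A; AB→D adds D → {A, B, C, D}. Minimal: {C}⁺ = {A, C}; {B}⁺ = {A, B, D} — none reach the full schema.
No other minimal superkey exists.

{B, C}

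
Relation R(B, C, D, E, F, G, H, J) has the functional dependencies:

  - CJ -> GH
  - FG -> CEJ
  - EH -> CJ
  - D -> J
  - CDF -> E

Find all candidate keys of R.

{B, C, D, F}⁺: D→J adds J; CDF→E adds E; CJ→GH adds G, H → {B, C, D, E, F, G, H, J}.
{B, D, F, G}⁺: FG→CEJ adds C, E, J; CJ→GH adds H → {B, C, D, E, F, G, H, J}.
{B, D, E, F, H}⁺: EH→CJ adds C, J; CJ→GH adds G → {B, C, D, E, F, G, H, J}.
Any other superkey contains one of these as a subset, so there are no further candidate keys.

BCDF, BDFG, BDEFH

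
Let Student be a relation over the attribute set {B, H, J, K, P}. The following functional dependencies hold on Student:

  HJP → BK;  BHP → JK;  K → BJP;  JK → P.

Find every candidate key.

Attribute H never appears on the right-hand side of any dependency, so H must belong to every candidate key.
{H}⁺ = {H}, which is not all of the schema, so we must add further attributes.
{H, K}⁺: K→BJP adds B, J, P → {B, H, J, K, P}.
{B, H, P}⁺: BHP→JK adds J, K → {B, H, J, K, P}.
{H, J, P}⁺: HJP→BK adds B, K → {B, H, J, K, P}.
Any other superkey contains one of these as a subset, so there are no further candidate keys.

{H, K}; {B, H, P}; {H, J, P}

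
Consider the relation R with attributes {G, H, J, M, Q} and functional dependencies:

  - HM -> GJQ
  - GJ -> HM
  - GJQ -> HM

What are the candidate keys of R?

{G, J}⁺: GJ→HM adds H, M; HM→GJQ adds Q → {G, H, J, M, Q}. Minimal: {J}⁺ = {J}; {G}⁺ = {G} — none reach the full schema.
{H, M}⁺: HM→GJQ adds G, J, Q → {G, H, J, M, Q}. Minimal: {M}⁺ = {M}; {H}⁺ = {H} — none reach the full schema.

GJ, HM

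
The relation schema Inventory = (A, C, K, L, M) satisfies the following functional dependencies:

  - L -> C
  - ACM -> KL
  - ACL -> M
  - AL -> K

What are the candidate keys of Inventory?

{A, L}; {A, C, M}

Attribute A never appears on the right-hand side of any dependency, so A must belong to every candidate key.
{A}⁺ = {A}, which is not all of the schema, so we must add further attributes.
{A, L}⁺: L→C adds C; ACL→M adds M; AL→K adds K → {A, C, K, L, M}.
{A, C, M}⁺: ACM→KL adds K, L → {A, C, K, L, M}.
Any other superkey contains one of these as a subset, so there are no further candidate keys.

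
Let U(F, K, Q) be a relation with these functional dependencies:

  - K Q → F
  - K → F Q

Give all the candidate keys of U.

Attribute K never appears on the right-hand side of any dependency, so K must belong to every candidate key.
{K}⁺ = {F, K, Q}, which is all of the schema, so {K} is the only candidate key.

K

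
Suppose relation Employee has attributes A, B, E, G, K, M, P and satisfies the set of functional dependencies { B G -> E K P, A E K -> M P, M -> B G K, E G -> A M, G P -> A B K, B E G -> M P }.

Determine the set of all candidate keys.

{M}⁺: M→BGK adds B, G, K; BG→EKP adds E, P; EG→AM adds A → {A, B, E, G, K, M, P}.
{B, G}⁺: BG→EKP adds E, K, P; EG→AM adds A, M → {A, B, E, G, K, M, P}. Minimal: {G}⁺ = {G}; {B}⁺ = {B} — none reach the full schema.
{E, G}⁺: EG→AM adds A, M; M→BGK adds B, K; BEG→MP adds P → {A, B, E, G, K, M, P}. Minimal: {G}⁺ = {G}; {E}⁺ = {E} — none reach the full schema.
{G, P}⁺: GP→ABK adds A, B, K; BG→EKP adds E; AEK→MP adds M → {A, B, E, G, K, M, P}. Minimal: {P}⁺ = {P}; {G}⁺ = {G} — none reach the full schema.
{A, E, K}⁺: AEK→MP adds M, P; M→BGK adds B, G → {A, B, E, G, K, M, P}. Minimal: {E, K}⁺ = {E, K}; {A, K}⁺ = {A, K}; {A, E}⁺ = {A, E} — none reach the full schema.
Any other superkey contains one of these as a subset, so there are no further candidate keys.

M; BG; EG; GP; AEK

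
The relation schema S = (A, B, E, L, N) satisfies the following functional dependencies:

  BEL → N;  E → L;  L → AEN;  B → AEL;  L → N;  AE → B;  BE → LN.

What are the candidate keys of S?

{B}; {E}; {L}

{B}⁺: B→AEL adds A, E, L; L→N adds N → {A, B, E, L, N}.
{E}⁺: E→L adds L; L→AEN adds A, N; AE→B adds B → {A, B, E, L, N}.
{L}⁺: L→AEN adds A, E, N; AE→B adds B → {A, B, E, L, N}.
Any other superkey contains one of these as a subset, so there are no further candidate keys.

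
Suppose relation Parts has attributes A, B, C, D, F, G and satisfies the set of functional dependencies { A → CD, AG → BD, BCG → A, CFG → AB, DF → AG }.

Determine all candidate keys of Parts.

{A, F}; {D, F}; {C, F, G}

Attribute F never appears on the right-hand side of any dependency, so F must belong to every candidate key.
{F}⁺ = {F}, which is not all of the schema, so we must add further attributes.
{A, F}⁺: A→CD adds C, D; DF→AG adds G; AG→BD adds B → {A, B, C, D, F, G}.
{D, F}⁺: DF→AG adds A, G; A→CD adds C; AG→BD adds B → {A, B, C, D, F, G}.
{C, F, G}⁺: CFG→AB adds A, B; A→CD adds D → {A, B, C, D, F, G}.
Any other superkey contains one of these as a subset, so there are no further candidate keys.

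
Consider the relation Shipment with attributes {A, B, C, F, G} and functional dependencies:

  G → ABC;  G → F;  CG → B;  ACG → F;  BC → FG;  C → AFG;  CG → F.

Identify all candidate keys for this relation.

{C}; {G}

{C}⁺: C→AFG adds A, F, G; G→ABC adds B → {A, B, C, F, G}.
{G}⁺: G→ABC adds A, B, C; G→F adds F → {A, B, C, F, G}.
Any other superkey contains one of these as a subset, so there are no further candidate keys.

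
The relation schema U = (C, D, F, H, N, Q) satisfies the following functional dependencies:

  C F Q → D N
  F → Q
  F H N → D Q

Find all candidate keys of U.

(C, F, H)

Attributes C, F, H never appear on any right-hand side, so every candidate key must contain {C, F, H}.
{C, F, H}⁺ = {C, D, F, H, N, Q}, which is all of the schema, so {C, F, H} is the only candidate key.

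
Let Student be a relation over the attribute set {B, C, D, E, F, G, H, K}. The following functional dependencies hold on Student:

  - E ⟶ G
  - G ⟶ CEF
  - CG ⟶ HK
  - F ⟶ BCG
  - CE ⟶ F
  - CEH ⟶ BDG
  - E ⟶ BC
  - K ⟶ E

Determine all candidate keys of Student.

{E}⁺: E→G adds G; G→CEF adds C, F; CG→HK adds H, K; F→BCG adds B; CEH→BDG adds D → {B, C, D, E, F, G, H, K}.
{F}⁺: F→BCG adds B, C, G; G→CEF adds E; CG→HK adds H, K; CEH→BDG adds D → {B, C, D, E, F, G, H, K}.
{G}⁺: G→CEF adds C, E, F; CG→HK adds H, K; F→BCG adds B; CEH→BDG adds D → {B, C, D, E, F, G, H, K}.
{K}⁺: K→E adds E; E→G adds G; G→CEF adds C, F; CG→HK adds H; F→BCG adds B; CEH→BDG adds D → {B, C, D, E, F, G, H, K}.
Any other superkey contains one of these as a subset, so there are no further candidate keys.

(E), (F), (G), (K)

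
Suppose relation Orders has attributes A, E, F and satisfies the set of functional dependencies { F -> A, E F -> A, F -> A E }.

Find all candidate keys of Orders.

Attribute F never appears on the right-hand side of any dependency, so F must belong to every candidate key.
{F}⁺ = {A, E, F}, which is all of the schema, so {F} is the only candidate key.

{F}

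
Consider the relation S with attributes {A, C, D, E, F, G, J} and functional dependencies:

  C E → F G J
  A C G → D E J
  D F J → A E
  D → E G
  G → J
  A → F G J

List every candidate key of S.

AC; CD

Attribute C never appears on the right-hand side of any dependency, so C must belong to every candidate key.
{C}⁺ = {C}, which is not all of the schema, so we must add further attributes.
{A, C}⁺: A→FGJ adds F, G, J; ACG→DEJ adds D, E → {A, C, D, E, F, G, J}.
{C, D}⁺: D→EG adds E, G; G→J adds J; CE→FGJ adds F; DFJ→AE adds A → {A, C, D, E, F, G, J}.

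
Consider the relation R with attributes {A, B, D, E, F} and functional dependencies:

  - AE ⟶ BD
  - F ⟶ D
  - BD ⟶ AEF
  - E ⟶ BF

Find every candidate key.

{E}⁺: E→BF adds B, F; F→D adds D; BD→AEF adds A → {A, B, D, E, F}.
{B, D}⁺: BD→AEF adds A, E, F → {A, B, D, E, F}.
{B, F}⁺: F→D adds D; BD→AEF adds A, E → {A, B, D, E, F}.
Any other superkey contains one of these as a subset, so there are no further candidate keys.

(E), (B, D), (B, F)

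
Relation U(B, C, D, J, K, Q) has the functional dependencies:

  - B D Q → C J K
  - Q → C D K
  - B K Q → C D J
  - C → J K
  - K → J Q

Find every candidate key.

BC, BK, BQ

Attribute B never appears on the right-hand side of any dependency, so B must belong to every candidate key.
{B}⁺ = {B}, which is not all of the schema, so we must add further attributes.
{B, C}⁺: C→JK adds J, K; K→JQ adds Q; Q→CDK adds D → {B, C, D, J, K, Q}.
{B, K}⁺: K→JQ adds J, Q; Q→CDK adds C, D → {B, C, D, J, K, Q}.
{B, Q}⁺: Q→CDK adds C, D, K; BKQ→CDJ adds J → {B, C, D, J, K, Q}.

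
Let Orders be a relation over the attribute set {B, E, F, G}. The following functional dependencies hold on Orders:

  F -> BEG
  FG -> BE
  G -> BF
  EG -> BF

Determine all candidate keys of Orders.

(F), (G)

{F}⁺: F→BEG adds B, E, G → {B, E, F, G}.
{G}⁺: G→BF adds B, F; F→BEG adds E → {B, E, F, G}.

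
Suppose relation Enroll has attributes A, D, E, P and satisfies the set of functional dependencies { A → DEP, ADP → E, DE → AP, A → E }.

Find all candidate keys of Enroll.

A; DE

{A}⁺: A→DEP adds D, E, P → {A, D, E, P}.
{D, E}⁺: DE→AP adds A, P → {A, D, E, P}.
Any other superkey contains one of these as a subset, so there are no further candidate keys.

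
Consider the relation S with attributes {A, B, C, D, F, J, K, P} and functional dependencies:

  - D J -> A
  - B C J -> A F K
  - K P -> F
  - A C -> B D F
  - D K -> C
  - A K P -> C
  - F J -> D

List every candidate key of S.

JKP, ACJP, BCJP, CDJP, CFJP

Attributes J, P never appear on any right-hand side, so every candidate key must contain {J, P}.
{J, P}⁺ = {J, P}, which is not all of the schema, so we must add further attributes.
{J, K, P}⁺: KP→F adds F; FJ→D adds D; DJ→A adds A; DK→C adds C; AC→BDF adds B → {A, B, C, D, F, J, K, P}. Minimal: {K, P}⁺ = {F, K, P}; {J, P}⁺ = {J, P}; {J, K}⁺ = {J, K} — none reach the full schema.
{A, C, J, P}⁺: AC→BDF adds B, D, F; BCJ→AFK adds K → {A, B, C, D, F, J, K, P}. Minimal: {C, J, P}⁺ = {C, J, P}; {A, J, P}⁺ = {A, J, P}; {A, C, P}⁺ = {A, B, C, D, F, P}; … — none reach the full schema.
{B, C, J, P}⁺: BCJ→AFK adds A, F, K; AC→BDF adds D → {A, B, C, D, F, J, K, P}. Minimal: {C, J, P}⁺ = {C, J, P}; {B, J, P}⁺ = {B, J, P}; {B, C, P}⁺ = {B, C, P}; … — none reach the full schema.
{C, D, J, P}⁺: DJ→A adds A; AC→BDF adds B, F; BCJ→AFK adds K → {A, B, C, D, F, J, K, P}. Minimal: {D, J, P}⁺ = {A, D, J, P}; {C, J, P}⁺ = {C, J, P}; {C, D, P}⁺ = {C, D, P}; … — none reach the full schema.
{C, F, J, P}⁺: FJ→D adds D; DJ→A adds A; AC→BDF adds B; BCJ→AFK adds K → {A, B, C, D, F, J, K, P}. Minimal: {F, J, P}⁺ = {A, D, F, J, P}; {C, J, P}⁺ = {C, J, P}; {C, F, P}⁺ = {C, F, P}; … — none reach the full schema.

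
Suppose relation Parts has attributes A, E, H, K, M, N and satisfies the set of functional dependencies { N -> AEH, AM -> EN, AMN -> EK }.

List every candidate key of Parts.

AM, MN

Attribute M never appears on the right-hand side of any dependency, so M must belong to every candidate key.
{M}⁺ = {M}, which is not all of the schema, so we must add further attributes.
{A, M}⁺: AM→EN adds E, N; AMN→EK adds K; N→AEH adds H → {A, E, H, K, M, N}. Minimal: {M}⁺ = {M}; {A}⁺ = {A} — none reach the full schema.
{M, N}⁺: N→AEH adds A, E, H; AMN→EK adds K → {A, E, H, K, M, N}. Minimal: {N}⁺ = {A, E, H, N}; {M}⁺ = {M} — none reach the full schema.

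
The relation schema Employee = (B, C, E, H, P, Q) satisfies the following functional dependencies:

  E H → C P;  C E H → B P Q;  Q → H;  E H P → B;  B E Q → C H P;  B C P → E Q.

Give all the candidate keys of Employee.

{E, H}, {E, Q}, {B, C, P}

{E, H}⁺: EH→CP adds C, P; CEH→BPQ adds B, Q → {B, C, E, H, P, Q}. Minimal: {H}⁺ = {H}; {E}⁺ = {E} — none reach the full schema.
{E, Q}⁺: Q→H adds H; EH→CP adds C, P; CEH→BPQ adds B → {B, C, E, H, P, Q}. Minimal: {Q}⁺ = {H, Q}; {E}⁺ = {E} — none reach the full schema.
{B, C, P}⁺: BCP→EQ adds E, Q; Q→H adds H → {B, C, E, H, P, Q}. Minimal: {C, P}⁺ = {C, P}; {B, P}⁺ = {B, P}; {B, C}⁺ = {B, C} — none reach the full schema.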